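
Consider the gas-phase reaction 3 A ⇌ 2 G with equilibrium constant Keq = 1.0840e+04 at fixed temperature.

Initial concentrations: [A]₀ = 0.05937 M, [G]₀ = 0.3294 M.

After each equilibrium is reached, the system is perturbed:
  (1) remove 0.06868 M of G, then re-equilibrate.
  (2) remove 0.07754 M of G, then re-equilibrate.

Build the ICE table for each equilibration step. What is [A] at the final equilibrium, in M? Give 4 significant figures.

Q₀ = 518.5 vs Keq = 1.0840e+04 ⇒ Q<K, forward
Step 1:
                    A           G
  I           0.05937      0.3294
  C          -0.03676     0.02451
  E           0.02261      0.3539
  solve Keq expr → x = 0.01225; check Q = 1.0840e+04
Then remove 0.06868 M of G.
Step 2:
                    A           G
  I           0.02261      0.2852
  C         -0.002939    0.001959
  E           0.01967      0.2872
  solve Keq expr → x = 9.7969e-04; check Q = 1.0840e+04
Then remove 0.07754 M of G.
Step 3:
                    A           G
  I           0.01967      0.2096
  C         -0.003601    0.002401
  E           0.01607       0.212
  solve Keq expr → x = 0.0012; check Q = 1.0840e+04

[A]_eq = 0.01607 M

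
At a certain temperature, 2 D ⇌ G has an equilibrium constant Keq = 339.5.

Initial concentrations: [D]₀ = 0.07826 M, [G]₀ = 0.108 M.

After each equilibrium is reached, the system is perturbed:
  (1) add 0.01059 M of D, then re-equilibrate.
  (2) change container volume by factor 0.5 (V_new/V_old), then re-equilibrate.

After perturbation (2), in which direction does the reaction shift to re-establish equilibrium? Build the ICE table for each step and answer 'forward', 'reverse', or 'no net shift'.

Direction: forward

Q₀ = 17.63 vs Keq = 339.5 ⇒ Q<K, forward
Step 1:
                    D           G
  I           0.07826       0.108
  C          -0.05817     0.02908
  E           0.02009      0.1371
  solve Keq expr → x = 0.02908; check Q = 339.5
Then add 0.01059 M of D.
Step 2:
                    D           G
  I           0.03068      0.1371
  C          -0.01022    0.005109
  E           0.02047      0.1422
  solve Keq expr → x = 0.005109; check Q = 339.5
Then change container volume by factor 0.5 (V_new/V_old).
Step 3:
                    D           G
  I           0.04093      0.2844
  C          -0.01169    0.005846
  E           0.02924      0.2902
  solve Keq expr → x = 0.005846; check Q = 339.5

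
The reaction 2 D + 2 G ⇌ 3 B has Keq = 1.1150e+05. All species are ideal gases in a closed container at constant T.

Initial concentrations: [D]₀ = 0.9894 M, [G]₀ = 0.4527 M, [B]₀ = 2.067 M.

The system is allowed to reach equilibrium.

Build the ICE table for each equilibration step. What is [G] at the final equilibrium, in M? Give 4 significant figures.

Q₀ = 44.02 vs Keq = 1.1150e+05 ⇒ Q<K, forward
Step 1:
                  D         G         B
  I          0.9894    0.4527     2.067
  C         -0.4289   -0.4289    0.6433
  E          0.5605   0.02384      2.71
  solve Keq expr → x = 0.2144; check Q = 1.1150e+05

[G]_eq = 0.02384 M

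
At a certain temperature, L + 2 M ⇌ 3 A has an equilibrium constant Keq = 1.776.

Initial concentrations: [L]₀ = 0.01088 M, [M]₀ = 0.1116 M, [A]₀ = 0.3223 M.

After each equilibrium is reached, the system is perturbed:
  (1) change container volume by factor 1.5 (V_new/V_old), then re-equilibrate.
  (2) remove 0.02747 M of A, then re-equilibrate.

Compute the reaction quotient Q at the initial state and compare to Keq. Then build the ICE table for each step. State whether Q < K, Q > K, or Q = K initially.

Q₀ = 247.1 vs Keq = 1.776 ⇒ Q>K, reverse
Step 1:
                    L           M           A
  init        0.01088      0.1116      0.3223
  Δ           0.05063      0.1013     -0.1519
  eq          0.06151      0.2129      0.1704
  solve Keq expr → x = -0.05063; check Q = 1.776
Then change container volume by factor 1.5 (V_new/V_old).
Step 2:
                    L           M           A
  init        0.04101      0.1419      0.1136
  Δ                 0           0           0
  eq          0.04101      0.1419      0.1136
  solve Keq expr → x = 0; check Q = 1.776
Then remove 0.02747 M of A.
Step 3:
                    L           M           A
  init        0.04101      0.1419     0.08614
  Δ         -0.005495    -0.01099     0.01648
  eq          0.03551      0.1309      0.1026
  solve Keq expr → x = 0.005495; check Q = 1.776

Q₀ = 247.1; Q > K (proceeds reverse)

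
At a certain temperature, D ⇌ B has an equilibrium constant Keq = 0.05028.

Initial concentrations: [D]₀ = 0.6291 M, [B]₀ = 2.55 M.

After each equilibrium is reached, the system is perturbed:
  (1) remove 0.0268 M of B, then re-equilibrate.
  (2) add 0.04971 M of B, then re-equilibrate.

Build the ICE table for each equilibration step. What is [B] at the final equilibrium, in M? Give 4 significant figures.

Q₀ = 4.053 vs Keq = 0.05028 ⇒ Q>K, reverse
Step 1:
                  D         B
  I          0.6291      2.55
  C           2.398    -2.398
  E           3.027    0.1522
  solve Keq expr → x = -2.398; check Q = 0.05028
Then remove 0.0268 M of B.
Step 2:
                  D         B
  I           3.027    0.1254
  C        -0.02552   0.02552
  E           3.001    0.1509
  solve Keq expr → x = 0.02552; check Q = 0.05028
Then add 0.04971 M of B.
Step 3:
                  D         B
  I           3.001    0.2006
  C         0.04733  -0.04733
  E           3.049    0.1533
  solve Keq expr → x = -0.04733; check Q = 0.05028

[B]_eq = 0.1533 M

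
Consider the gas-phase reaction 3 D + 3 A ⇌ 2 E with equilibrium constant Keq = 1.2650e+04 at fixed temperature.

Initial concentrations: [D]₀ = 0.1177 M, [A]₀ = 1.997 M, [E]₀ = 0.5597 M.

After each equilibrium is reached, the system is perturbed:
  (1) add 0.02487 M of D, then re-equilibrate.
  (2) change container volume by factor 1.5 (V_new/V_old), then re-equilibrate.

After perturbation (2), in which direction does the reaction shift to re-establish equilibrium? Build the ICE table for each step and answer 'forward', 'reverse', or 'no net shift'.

Q₀ = 24.12 vs Keq = 1.2650e+04 ⇒ Q<K, forward
Step 1:
                   D          A          E
  init        0.1177      1.997     0.5597
  Δ          -0.1011    -0.1011    0.06741
  eq         0.01659      1.896     0.6271
  solve Keq expr → x = 0.0337; check Q = 1.2650e+04
Then add 0.02487 M of D.
Step 2:
                   D          A          E
  init       0.04146      1.896     0.6271
  Δ         -0.02437   -0.02437    0.01624
  eq         0.01709      1.872     0.6434
  solve Keq expr → x = 0.008122; check Q = 1.2650e+04
Then change container volume by factor 1.5 (V_new/V_old).
Step 3:
                   D          A          E
  init       0.01139      1.248     0.4289
  Δ         0.007888   0.007888  -0.005258
  eq         0.01928      1.256     0.4236
  solve Keq expr → x = -0.002629; check Q = 1.2650e+04

Direction: reverse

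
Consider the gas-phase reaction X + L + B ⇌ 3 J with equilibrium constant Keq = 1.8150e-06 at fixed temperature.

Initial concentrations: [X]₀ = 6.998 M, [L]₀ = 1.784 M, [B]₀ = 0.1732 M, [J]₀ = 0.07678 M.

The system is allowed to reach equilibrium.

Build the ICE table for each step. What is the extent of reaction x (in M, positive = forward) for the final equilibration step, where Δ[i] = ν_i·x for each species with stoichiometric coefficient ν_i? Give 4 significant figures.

Q₀ = 2.0933e-04 vs Keq = 1.8150e-06 ⇒ Q>K, reverse
Step 1:
                  X         L         B         J
  I           6.998     1.784    0.1732   0.07678
  C         0.02011   0.02011   0.02011  -0.06034
  E           7.018     1.804    0.1933   0.01644
  solve Keq expr → x = -0.02011; check Q = 1.8150e-06

x = -0.02011 M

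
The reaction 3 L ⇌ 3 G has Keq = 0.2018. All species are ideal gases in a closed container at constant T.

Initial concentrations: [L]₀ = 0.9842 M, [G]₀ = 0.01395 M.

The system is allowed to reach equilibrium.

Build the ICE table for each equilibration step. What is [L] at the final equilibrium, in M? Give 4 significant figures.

[L]_eq = 0.6291 M

Q₀ = 2.8476e-06 vs Keq = 0.2018 ⇒ Q<K, forward
Step 1:
                   L          G
  I           0.9842    0.01395
  C          -0.3551     0.3551
  E           0.6291      0.369
  solve Keq expr → x = 0.1184; check Q = 0.2018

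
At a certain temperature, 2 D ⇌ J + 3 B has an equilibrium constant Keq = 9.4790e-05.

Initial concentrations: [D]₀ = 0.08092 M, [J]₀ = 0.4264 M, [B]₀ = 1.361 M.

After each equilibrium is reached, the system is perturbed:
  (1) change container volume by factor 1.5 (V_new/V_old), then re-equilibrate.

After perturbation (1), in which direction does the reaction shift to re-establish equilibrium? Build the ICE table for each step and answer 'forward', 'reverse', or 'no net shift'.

Q₀ = 164.2 vs Keq = 9.4790e-05 ⇒ Q>K, reverse
Step 1:
                   D          J          B
  Initial    0.08092     0.4264      1.361
  Change      0.8078    -0.4039     -1.212
  Equil       0.8887     0.0225     0.1493
  solve Keq expr → x = -0.4039; check Q = 9.4790e-05
Then change container volume by factor 1.5 (V_new/V_old).
Step 2:
                   D          J          B
  Initial     0.5925      0.015    0.09953
  Change    -0.01101   0.005507    0.01652
  Equil       0.5815    0.02051     0.1161
  solve Keq expr → x = 0.005507; check Q = 9.4790e-05

Direction: forward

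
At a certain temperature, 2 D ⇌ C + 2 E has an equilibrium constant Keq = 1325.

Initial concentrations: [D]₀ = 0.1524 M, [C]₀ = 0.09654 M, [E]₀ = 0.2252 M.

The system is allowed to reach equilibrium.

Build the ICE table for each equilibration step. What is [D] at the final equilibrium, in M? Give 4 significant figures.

Q₀ = 0.2108 vs Keq = 1325 ⇒ Q<K, forward
Step 1:
                  D         C         E
  Initial    0.1524   0.09654    0.2252
  Change    -0.1482   0.07408    0.1482
  Equil    0.004237    0.1706    0.3734
  solve Keq expr → x = 0.07408; check Q = 1325

[D]_eq = 0.004237 M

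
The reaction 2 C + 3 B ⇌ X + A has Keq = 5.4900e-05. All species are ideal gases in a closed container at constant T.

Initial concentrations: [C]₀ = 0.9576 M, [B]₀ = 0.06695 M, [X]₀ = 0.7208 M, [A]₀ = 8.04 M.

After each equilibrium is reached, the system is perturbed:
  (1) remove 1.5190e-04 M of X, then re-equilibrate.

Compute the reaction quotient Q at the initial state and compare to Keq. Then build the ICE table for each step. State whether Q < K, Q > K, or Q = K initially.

Q₀ = 2.1060e+04 vs Keq = 5.4900e-05 ⇒ Q>K, reverse
Step 1:
                   C          B          X          A
  init        0.9576    0.06695     0.7208       8.04
  Δ            1.441      2.161    -0.7203    -0.7203
  eq           2.398      2.228 4.7705e-04       7.32
  solve Keq expr → x = -0.7203; check Q = 5.4900e-05
Then remove 1.5190e-04 M of X.
Step 2:
                   C          B          X          A
  init         2.398      2.228 3.2515e-04       7.32
  Δ       -3.0296e-04 -4.5443e-04 1.5148e-04 1.5148e-04
  eq           2.398      2.227 4.7663e-04       7.32
  solve Keq expr → x = 1.5148e-04; check Q = 5.4900e-05

Q₀ = 2.1060e+04; Q > K (proceeds reverse)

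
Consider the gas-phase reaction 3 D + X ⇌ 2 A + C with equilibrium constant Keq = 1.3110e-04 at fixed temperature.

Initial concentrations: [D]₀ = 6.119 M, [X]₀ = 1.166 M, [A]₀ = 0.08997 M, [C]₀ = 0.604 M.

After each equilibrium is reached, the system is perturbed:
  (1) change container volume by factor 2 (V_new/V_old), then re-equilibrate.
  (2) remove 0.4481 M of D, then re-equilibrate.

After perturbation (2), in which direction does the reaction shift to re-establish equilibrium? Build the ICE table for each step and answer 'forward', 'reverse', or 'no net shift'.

Direction: reverse

Q₀ = 1.8302e-05 vs Keq = 1.3110e-04 ⇒ Q<K, forward
Step 1:
                   D          X          A          C
  init         6.119      1.166    0.08997      0.604
  Δ          -0.1848   -0.06162     0.1232    0.06162
  eq           5.934      1.104     0.2132     0.6656
  solve Keq expr → x = 0.06162; check Q = 1.3110e-04
Then change container volume by factor 2 (V_new/V_old).
Step 2:
                   D          X          A          C
  init         2.967     0.5522     0.1066     0.3328
  Δ          0.04064    0.01355    -0.0271   -0.01355
  eq           3.008     0.5657     0.0795     0.3193
  solve Keq expr → x = -0.01355; check Q = 1.3110e-04
Then remove 0.4481 M of D.
Step 3:
                   D          X          A          C
  init          2.56     0.5657     0.0795     0.3193
  Δ          0.02261   0.007537   -0.01507  -0.007537
  eq           2.582     0.5733    0.06443     0.3117
  solve Keq expr → x = -0.007537; check Q = 1.3110e-04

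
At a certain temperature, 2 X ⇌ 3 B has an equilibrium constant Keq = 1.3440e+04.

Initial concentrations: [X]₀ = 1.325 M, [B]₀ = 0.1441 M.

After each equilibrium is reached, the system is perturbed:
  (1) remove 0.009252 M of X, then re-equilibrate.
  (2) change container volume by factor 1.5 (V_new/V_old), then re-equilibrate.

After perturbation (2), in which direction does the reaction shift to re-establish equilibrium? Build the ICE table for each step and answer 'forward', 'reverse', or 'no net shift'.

Q₀ = 0.001704 vs Keq = 1.3440e+04 ⇒ Q<K, forward
Step 1:
                    X           B
  I             1.325      0.1441
  C            -1.299       1.948
  E           0.02611       2.092
  solve Keq expr → x = 0.6494; check Q = 1.3440e+04
Then remove 0.009252 M of X.
Step 2:
                    X           B
  I           0.01686       2.092
  C             0.009     -0.0135
  E           0.02586       2.079
  solve Keq expr → x = -0.0045; check Q = 1.3440e+04
Then change container volume by factor 1.5 (V_new/V_old).
Step 3:
                    X           B
  I           0.01724       1.386
  C         -0.003092    0.004639
  E           0.01414       1.391
  solve Keq expr → x = 0.001546; check Q = 1.3440e+04

Direction: forward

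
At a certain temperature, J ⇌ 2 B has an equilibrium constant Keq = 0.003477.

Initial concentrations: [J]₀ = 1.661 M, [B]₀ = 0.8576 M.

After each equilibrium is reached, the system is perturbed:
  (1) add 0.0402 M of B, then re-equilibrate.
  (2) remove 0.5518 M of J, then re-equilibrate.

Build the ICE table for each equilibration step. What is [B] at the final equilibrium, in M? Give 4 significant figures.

Q₀ = 0.4428 vs Keq = 0.003477 ⇒ Q>K, reverse
Step 1:
                  J         B
  Initial     1.661    0.8576
  Change     0.3866   -0.7732
  Equil       2.048   0.08438
  solve Keq expr → x = -0.3866; check Q = 0.003477
Then add 0.0402 M of B.
Step 2:
                  J         B
  Initial     2.048    0.1246
  Change     0.0199  -0.03979
  Equil       2.068   0.08479
  solve Keq expr → x = -0.0199; check Q = 0.003477
Then remove 0.5518 M of J.
Step 3:
                  J         B
  Initial     1.516   0.08479
  Change   0.006023  -0.01205
  Equil       1.522   0.07274
  solve Keq expr → x = -0.006023; check Q = 0.003477

[B]_eq = 0.07274 M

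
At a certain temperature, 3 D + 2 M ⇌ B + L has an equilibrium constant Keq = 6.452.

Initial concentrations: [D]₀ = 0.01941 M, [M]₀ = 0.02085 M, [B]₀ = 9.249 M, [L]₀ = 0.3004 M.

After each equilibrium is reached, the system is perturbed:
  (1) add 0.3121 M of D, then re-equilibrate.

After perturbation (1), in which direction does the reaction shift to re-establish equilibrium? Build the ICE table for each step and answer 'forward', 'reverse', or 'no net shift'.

Direction: forward

Q₀ = 8.7399e+08 vs Keq = 6.452 ⇒ Q>K, reverse
Step 1:
                   D          M          B          L
  I          0.01941    0.02085      9.249     0.3004
  C           0.7048     0.4699    -0.2349    -0.2349
  E           0.7242     0.4907      9.014    0.06547
  solve Keq expr → x = -0.2349; check Q = 6.452
Then add 0.3121 M of D.
Step 2:
                   D          M          B          L
  I            1.036     0.4907      9.014    0.06547
  C          -0.1065     -0.071     0.0355     0.0355
  E           0.9298     0.4197       9.05      0.101
  solve Keq expr → x = 0.0355; check Q = 6.452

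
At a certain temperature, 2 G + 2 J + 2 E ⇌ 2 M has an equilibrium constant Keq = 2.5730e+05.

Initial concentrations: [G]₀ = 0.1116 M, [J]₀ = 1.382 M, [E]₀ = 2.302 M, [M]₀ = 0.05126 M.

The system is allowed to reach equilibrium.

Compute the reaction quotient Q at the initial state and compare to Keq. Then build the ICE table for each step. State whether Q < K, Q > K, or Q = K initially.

Q₀ = 0.02085 vs Keq = 2.5730e+05 ⇒ Q<K, forward
Step 1:
                  G         J         E         M
  init       0.1116     1.382     2.302   0.05126
  Δ         -0.1115   -0.1115   -0.1115    0.1115
  eq      1.1528e-04     1.271     2.191    0.1627
  solve Keq expr → x = 0.05574; check Q = 2.5730e+05

Q₀ = 0.02085; Q < K (proceeds forward)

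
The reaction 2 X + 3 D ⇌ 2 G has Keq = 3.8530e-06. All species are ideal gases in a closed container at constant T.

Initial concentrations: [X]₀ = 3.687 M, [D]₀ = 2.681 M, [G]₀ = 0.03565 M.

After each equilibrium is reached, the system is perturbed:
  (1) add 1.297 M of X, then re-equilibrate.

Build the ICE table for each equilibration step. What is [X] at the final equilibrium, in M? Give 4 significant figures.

[X]_eq = 4.977 M

Q₀ = 4.8516e-06 vs Keq = 3.8530e-06 ⇒ Q>K, reverse
Step 1:
                   X          D          G
  Initial      3.687      2.681    0.03565
  Change    0.003748   0.005621  -0.003748
  Equil        3.691      2.687     0.0319
  solve Keq expr → x = -0.001874; check Q = 3.8530e-06
Then add 1.297 M of X.
Step 2:
                   X          D          G
  Initial      4.988      2.687     0.0319
  Change    -0.01073    -0.0161    0.01073
  Equil        4.977      2.671    0.04263
  solve Keq expr → x = 0.005366; check Q = 3.8530e-06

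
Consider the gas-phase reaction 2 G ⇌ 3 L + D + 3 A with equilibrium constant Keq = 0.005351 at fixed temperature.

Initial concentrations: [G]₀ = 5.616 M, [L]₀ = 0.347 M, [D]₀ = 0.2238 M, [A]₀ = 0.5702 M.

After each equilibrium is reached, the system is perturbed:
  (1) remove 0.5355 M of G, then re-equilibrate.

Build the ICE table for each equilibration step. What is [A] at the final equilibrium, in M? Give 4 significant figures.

[A]_eq = 0.9592 M

Q₀ = 5.4964e-05 vs Keq = 0.005351 ⇒ Q<K, forward
Step 1:
                    G           L           D           A
  Initial       5.616       0.347      0.2238      0.5702
  Change      -0.2763      0.4145      0.1382      0.4145
  Equil          5.34      0.7615       0.362      0.9847
  solve Keq expr → x = 0.1382; check Q = 0.005351
Then remove 0.5355 M of G.
Step 2:
                    G           L           D           A
  Initial       4.804      0.7615       0.362      0.9847
  Change      0.01697    -0.02546   -0.008485    -0.02546
  Equil         4.821       0.736      0.3535      0.9592
  solve Keq expr → x = -0.008485; check Q = 0.005351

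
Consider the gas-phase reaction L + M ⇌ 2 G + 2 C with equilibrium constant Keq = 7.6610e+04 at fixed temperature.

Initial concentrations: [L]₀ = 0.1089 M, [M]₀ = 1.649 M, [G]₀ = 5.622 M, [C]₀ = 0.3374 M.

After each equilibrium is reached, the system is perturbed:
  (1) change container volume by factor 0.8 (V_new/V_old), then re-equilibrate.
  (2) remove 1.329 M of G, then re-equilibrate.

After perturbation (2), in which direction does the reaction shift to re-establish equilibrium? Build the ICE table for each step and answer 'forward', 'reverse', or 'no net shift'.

Q₀ = 20.04 vs Keq = 7.6610e+04 ⇒ Q<K, forward
Step 1:
                   L          M          G          C
  I           0.1089      1.649      5.622     0.3374
  C          -0.1088    -0.1088     0.2176     0.2176
  E       8.9029e-05       1.54       5.84      0.555
  solve Keq expr → x = 0.1088; check Q = 7.6610e+04
Then change container volume by factor 0.8 (V_new/V_old).
Step 2:
                   L          M          G          C
  I       1.1129e-04      1.925        7.3     0.6938
  C       6.2524e-05 6.2524e-05 -1.2505e-04 -1.2505e-04
  E       1.7381e-04      1.925      7.299     0.6937
  solve Keq expr → x = -6.2524e-05; check Q = 7.6610e+04
Then remove 1.329 M of G.
Step 3:
                   L          M          G          C
  I       1.7381e-04      1.925       5.97     0.6937
  C       -5.7483e-05 -5.7483e-05 1.1497e-04 1.1497e-04
  E       1.1633e-04      1.925      5.971     0.6938
  solve Keq expr → x = 5.7483e-05; check Q = 7.6610e+04

Direction: forward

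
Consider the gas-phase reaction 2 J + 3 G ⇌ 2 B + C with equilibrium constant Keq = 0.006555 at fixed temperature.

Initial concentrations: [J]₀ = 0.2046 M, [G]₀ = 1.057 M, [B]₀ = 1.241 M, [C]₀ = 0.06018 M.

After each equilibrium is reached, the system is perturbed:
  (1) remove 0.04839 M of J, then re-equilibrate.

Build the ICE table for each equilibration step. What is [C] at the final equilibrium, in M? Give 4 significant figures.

[C]_eq = 7.4260e-04 M

Q₀ = 1.875 vs Keq = 0.006555 ⇒ Q>K, reverse
Step 1:
                   J          G          B          C
  Initial     0.2046      1.057      1.241    0.06018
  Change      0.1183     0.1775    -0.1183   -0.05916
  Equil       0.3229      1.234      1.123    0.00102
  solve Keq expr → x = -0.05916; check Q = 0.006555
Then remove 0.04839 M of J.
Step 2:
                   J          G          B          C
  Initial     0.2745      1.234      1.123    0.00102
  Change  5.5528e-04 8.3291e-04 -5.5528e-04 -2.7764e-04
  Equil       0.2751      1.235      1.122 7.4260e-04
  solve Keq expr → x = -2.7764e-04; check Q = 0.006555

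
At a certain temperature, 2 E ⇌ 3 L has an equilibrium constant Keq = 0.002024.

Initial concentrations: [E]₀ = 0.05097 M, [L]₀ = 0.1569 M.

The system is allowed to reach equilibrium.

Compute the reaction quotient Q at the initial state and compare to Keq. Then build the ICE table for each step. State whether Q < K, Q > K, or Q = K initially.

Q₀ = 1.487 vs Keq = 0.002024 ⇒ Q>K, reverse
Step 1:
                  E         L
  init      0.05097    0.1569
  Δ         0.08257   -0.1239
  eq         0.1335   0.03305
  solve Keq expr → x = -0.04128; check Q = 0.002024

Q₀ = 1.487; Q > K (proceeds reverse)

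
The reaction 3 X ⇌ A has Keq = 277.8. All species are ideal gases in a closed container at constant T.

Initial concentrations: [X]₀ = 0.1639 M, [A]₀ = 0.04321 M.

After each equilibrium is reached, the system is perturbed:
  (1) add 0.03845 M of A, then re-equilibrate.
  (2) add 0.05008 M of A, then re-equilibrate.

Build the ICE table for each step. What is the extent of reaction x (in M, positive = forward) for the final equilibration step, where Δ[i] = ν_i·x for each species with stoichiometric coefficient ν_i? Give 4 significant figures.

x = -0.003057 M

Q₀ = 9.814 vs Keq = 277.8 ⇒ Q<K, forward
Step 1:
                    X           A
  Initial      0.1639     0.04321
  Change     -0.09893     0.03298
  Equil       0.06497     0.07619
  solve Keq expr → x = 0.03298; check Q = 277.8
Then add 0.03845 M of A.
Step 2:
                    X           A
  Initial     0.06497      0.1146
  Change     0.008836   -0.002945
  Equil       0.07381      0.1117
  solve Keq expr → x = -0.002945; check Q = 277.8
Then add 0.05008 M of A.
Step 3:
                    X           A
  Initial     0.07381      0.1618
  Change     0.009171   -0.003057
  Equil       0.08298      0.1587
  solve Keq expr → x = -0.003057; check Q = 277.8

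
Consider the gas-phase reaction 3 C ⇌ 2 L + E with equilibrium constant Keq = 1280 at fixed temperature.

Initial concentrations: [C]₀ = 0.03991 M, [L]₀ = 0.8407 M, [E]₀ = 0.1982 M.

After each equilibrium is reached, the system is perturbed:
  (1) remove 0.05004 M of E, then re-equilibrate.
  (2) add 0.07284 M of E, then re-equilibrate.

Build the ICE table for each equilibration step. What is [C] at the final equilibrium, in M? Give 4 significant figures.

Q₀ = 2204 vs Keq = 1280 ⇒ Q>K, reverse
Step 1:
                   C          L          E
  init       0.03991     0.8407     0.1982
  Δ          0.00753   -0.00502   -0.00251
  eq         0.04744     0.8357     0.1957
  solve Keq expr → x = -0.00251; check Q = 1280
Then remove 0.05004 M of E.
Step 2:
                   C          L          E
  init       0.04744     0.8357     0.1456
  Δ        -0.004213   0.002809   0.001404
  eq         0.04323     0.8385     0.1471
  solve Keq expr → x = 0.001404; check Q = 1280
Then add 0.07284 M of E.
Step 3:
                   C          L          E
  init       0.04323     0.8385     0.2199
  Δ         0.005902  -0.003935  -0.001967
  eq         0.04913     0.8346     0.2179
  solve Keq expr → x = -0.001967; check Q = 1280

[C]_eq = 0.04913 M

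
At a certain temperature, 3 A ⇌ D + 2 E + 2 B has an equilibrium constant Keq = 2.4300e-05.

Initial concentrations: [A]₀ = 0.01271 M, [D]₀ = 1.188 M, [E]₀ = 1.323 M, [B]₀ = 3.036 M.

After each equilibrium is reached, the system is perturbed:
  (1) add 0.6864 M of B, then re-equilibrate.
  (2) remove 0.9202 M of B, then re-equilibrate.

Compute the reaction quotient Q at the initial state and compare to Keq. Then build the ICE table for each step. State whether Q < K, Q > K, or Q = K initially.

Q₀ = 9.3348e+06; Q > K (proceeds reverse)

Q₀ = 9.3348e+06 vs Keq = 2.4300e-05 ⇒ Q>K, reverse
Step 1:
                    A           D           E           B
  init        0.01271       1.188       1.323       3.036
  Δ             1.968      -0.656      -1.312      -1.312
  eq            1.981       0.532     0.01093       1.724
  solve Keq expr → x = -0.656; check Q = 2.4300e-05
Then add 0.6864 M of B.
Step 2:
                    A           D           E           B
  init          1.981       0.532     0.01093        2.41
  Δ          0.004596   -0.001532   -0.003064   -0.003064
  eq            1.985      0.5304    0.007866       2.407
  solve Keq expr → x = -0.001532; check Q = 2.4300e-05
Then remove 0.9202 M of B.
Step 3:
                    A           D           E           B
  init          1.985      0.5304    0.007866       1.487
  Δ         -0.007096    0.002365    0.004731    0.004731
  eq            1.978      0.5328      0.0126       1.492
  solve Keq expr → x = 0.002365; check Q = 2.4300e-05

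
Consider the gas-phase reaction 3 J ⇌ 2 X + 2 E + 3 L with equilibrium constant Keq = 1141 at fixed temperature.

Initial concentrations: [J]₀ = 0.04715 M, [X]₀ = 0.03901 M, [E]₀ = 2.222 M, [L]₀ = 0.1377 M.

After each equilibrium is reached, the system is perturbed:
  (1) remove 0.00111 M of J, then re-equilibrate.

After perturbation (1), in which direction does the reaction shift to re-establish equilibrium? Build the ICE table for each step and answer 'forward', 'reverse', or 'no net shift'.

Q₀ = 0.1872 vs Keq = 1141 ⇒ Q<K, forward
Step 1:
                  J         X         E         L
  init      0.04715   0.03901     2.222    0.1377
  Δ        -0.04226   0.02818   0.02818   0.04226
  eq       0.004887   0.06719      2.25      0.18
  solve Keq expr → x = 0.01409; check Q = 1141
Then remove 0.00111 M of J.
Step 2:
                  J         X         E         L
  init     0.003777   0.06719      2.25      0.18
  Δ        0.001047 -6.9791e-04 -6.9791e-04 -0.001047
  eq       0.004824   0.06649     2.249    0.1789
  solve Keq expr → x = -3.4895e-04; check Q = 1141

Direction: reverse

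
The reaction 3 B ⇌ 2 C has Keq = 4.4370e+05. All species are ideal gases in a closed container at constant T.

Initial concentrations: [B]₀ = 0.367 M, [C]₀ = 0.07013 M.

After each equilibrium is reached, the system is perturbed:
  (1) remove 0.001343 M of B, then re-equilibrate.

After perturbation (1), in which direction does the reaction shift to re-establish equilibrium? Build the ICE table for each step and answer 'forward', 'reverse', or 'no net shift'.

Direction: reverse

Q₀ = 0.0995 vs Keq = 4.4370e+05 ⇒ Q<K, forward
Step 1:
                  B         C
  I           0.367   0.07013
  C          -0.361    0.2407
  E        0.006016    0.3108
  solve Keq expr → x = 0.1203; check Q = 4.4370e+05
Then remove 0.001343 M of B.
Step 2:
                  B         C
  I        0.004673    0.3108
  C        0.001332 -8.8769e-04
  E        0.006004    0.3099
  solve Keq expr → x = -4.4385e-04; check Q = 4.4370e+05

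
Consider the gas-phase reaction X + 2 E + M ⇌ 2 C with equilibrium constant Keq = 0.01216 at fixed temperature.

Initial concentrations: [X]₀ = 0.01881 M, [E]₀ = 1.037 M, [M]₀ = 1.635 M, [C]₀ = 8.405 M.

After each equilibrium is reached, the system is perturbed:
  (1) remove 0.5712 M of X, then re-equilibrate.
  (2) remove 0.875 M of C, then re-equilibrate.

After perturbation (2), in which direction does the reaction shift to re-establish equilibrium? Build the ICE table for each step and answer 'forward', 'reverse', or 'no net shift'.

Direction: forward

Q₀ = 2136 vs Keq = 0.01216 ⇒ Q>K, reverse
Step 1:
                    X           E           M           C
  Initial     0.01881       1.037       1.635       8.405
  Change        2.861       5.723       2.861      -5.723
  Equil          2.88        6.76       4.496       2.682
  solve Keq expr → x = -2.861; check Q = 0.01216
Then remove 0.5712 M of X.
Step 2:
                    X           E           M           C
  Initial       2.309        6.76       4.496       2.682
  Change      0.07984      0.1597     0.07984     -0.1597
  Equil         2.389       6.919       4.576       2.523
  solve Keq expr → x = -0.07984; check Q = 0.01216
Then remove 0.875 M of C.
Step 3:
                    X           E           M           C
  Initial       2.389       6.919       4.576       1.648
  Change      -0.2516     -0.5032     -0.2516      0.5032
  Equil         2.137       6.416       4.325       2.151
  solve Keq expr → x = 0.2516; check Q = 0.01216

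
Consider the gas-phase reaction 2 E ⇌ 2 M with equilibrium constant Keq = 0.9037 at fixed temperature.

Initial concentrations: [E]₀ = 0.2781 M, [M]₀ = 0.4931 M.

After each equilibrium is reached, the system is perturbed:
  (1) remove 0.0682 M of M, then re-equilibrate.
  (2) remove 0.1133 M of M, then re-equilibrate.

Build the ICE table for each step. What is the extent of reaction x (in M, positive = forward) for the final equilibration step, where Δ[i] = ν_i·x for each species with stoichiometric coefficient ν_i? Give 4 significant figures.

Q₀ = 3.144 vs Keq = 0.9037 ⇒ Q>K, reverse
Step 1:
                    E           M
  Initial      0.2781      0.4931
  Change       0.1173     -0.1173
  Equil        0.3954      0.3758
  solve Keq expr → x = -0.05863; check Q = 0.9037
Then remove 0.0682 M of M.
Step 2:
                    E           M
  Initial      0.3954      0.3076
  Change     -0.03496     0.03496
  Equil        0.3604      0.3426
  solve Keq expr → x = 0.01748; check Q = 0.9037
Then remove 0.1133 M of M.
Step 3:
                    E           M
  Initial      0.3604      0.2293
  Change     -0.05808     0.05808
  Equil        0.3023      0.2874
  solve Keq expr → x = 0.02904; check Q = 0.9037

x = 0.02904 M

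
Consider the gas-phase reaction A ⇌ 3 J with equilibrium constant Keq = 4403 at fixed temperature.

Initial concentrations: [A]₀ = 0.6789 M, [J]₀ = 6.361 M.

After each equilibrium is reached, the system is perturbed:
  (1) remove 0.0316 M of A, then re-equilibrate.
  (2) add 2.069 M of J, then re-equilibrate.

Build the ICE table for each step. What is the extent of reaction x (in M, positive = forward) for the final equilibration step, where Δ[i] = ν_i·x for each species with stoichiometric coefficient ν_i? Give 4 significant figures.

x = -0.09546 M

Q₀ = 379.1 vs Keq = 4403 ⇒ Q<K, forward
Step 1:
                    A           J
  I            0.6789       6.361
  C           -0.5607       1.682
  E            0.1182       8.043
  solve Keq expr → x = 0.5607; check Q = 4403
Then remove 0.0316 M of A.
Step 2:
                    A           J
  I           0.08658       8.043
  C           0.02794    -0.08383
  E            0.1145       7.959
  solve Keq expr → x = -0.02794; check Q = 4403
Then add 2.069 M of J.
Step 3:
                    A           J
  I            0.1145       10.03
  C           0.09546     -0.2864
  E              0.21       9.742
  solve Keq expr → x = -0.09546; check Q = 4403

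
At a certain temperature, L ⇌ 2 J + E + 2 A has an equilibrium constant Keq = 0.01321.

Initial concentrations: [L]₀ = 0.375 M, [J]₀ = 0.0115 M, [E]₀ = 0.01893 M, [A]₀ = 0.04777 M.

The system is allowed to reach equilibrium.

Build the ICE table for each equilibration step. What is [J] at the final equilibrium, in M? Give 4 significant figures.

Q₀ = 1.5234e-08 vs Keq = 0.01321 ⇒ Q<K, forward
Step 1:
                    L           J           E           A
  init          0.375      0.0115     0.01893     0.04777
  Δ            -0.162       0.324       0.162       0.324
  eq            0.213      0.3355      0.1809      0.3717
  solve Keq expr → x = 0.162; check Q = 0.01321

[J]_eq = 0.3355 M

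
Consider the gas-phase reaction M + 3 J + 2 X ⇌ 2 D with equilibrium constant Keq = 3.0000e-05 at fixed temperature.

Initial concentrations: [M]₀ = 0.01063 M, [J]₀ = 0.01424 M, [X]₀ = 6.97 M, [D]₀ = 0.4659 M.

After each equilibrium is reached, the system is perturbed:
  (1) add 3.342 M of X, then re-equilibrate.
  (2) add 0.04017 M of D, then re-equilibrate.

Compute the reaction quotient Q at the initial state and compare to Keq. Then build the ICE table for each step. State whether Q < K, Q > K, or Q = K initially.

Q₀ = 1.4556e+05; Q > K (proceeds reverse)

Q₀ = 1.4556e+05 vs Keq = 3.0000e-05 ⇒ Q>K, reverse
Step 1:
                    M           J           X           D
  I           0.01063     0.01424        6.97      0.4659
  C            0.2272      0.6816      0.4544     -0.4544
  E            0.2378      0.6958       7.424     0.01151
  solve Keq expr → x = -0.2272; check Q = 3.0000e-05
Then add 3.342 M of X.
Step 2:
                    M           J           X           D
  I            0.2378      0.6958       10.77     0.01151
  C         -0.002415   -0.007246    -0.00483     0.00483
  E            0.2354      0.6886       10.76     0.01634
  solve Keq expr → x = 0.002415; check Q = 3.0000e-05
Then add 0.04017 M of D.
Step 3:
                    M           J           X           D
  I            0.2354      0.6886       10.76     0.05651
  C           0.01868     0.05603     0.03735    -0.03735
  E            0.2541      0.7446        10.8     0.01916
  solve Keq expr → x = -0.01868; check Q = 3.0000e-05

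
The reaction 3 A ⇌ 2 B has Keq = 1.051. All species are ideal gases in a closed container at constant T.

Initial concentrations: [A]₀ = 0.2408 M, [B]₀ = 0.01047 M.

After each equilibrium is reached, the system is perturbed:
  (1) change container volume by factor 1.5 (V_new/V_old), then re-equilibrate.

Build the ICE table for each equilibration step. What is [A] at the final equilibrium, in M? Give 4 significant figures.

Q₀ = 0.007851 vs Keq = 1.051 ⇒ Q<K, forward
Step 1:
                    A           B
  Initial      0.2408     0.01047
  Change      -0.0818     0.05453
  Equil         0.159       0.065
  solve Keq expr → x = 0.02727; check Q = 1.051
Then change container volume by factor 1.5 (V_new/V_old).
Step 2:
                    A           B
  Initial       0.106     0.04333
  Change     0.006766   -0.004511
  Equil        0.1128     0.03882
  solve Keq expr → x = -0.002255; check Q = 1.051

[A]_eq = 0.1128 M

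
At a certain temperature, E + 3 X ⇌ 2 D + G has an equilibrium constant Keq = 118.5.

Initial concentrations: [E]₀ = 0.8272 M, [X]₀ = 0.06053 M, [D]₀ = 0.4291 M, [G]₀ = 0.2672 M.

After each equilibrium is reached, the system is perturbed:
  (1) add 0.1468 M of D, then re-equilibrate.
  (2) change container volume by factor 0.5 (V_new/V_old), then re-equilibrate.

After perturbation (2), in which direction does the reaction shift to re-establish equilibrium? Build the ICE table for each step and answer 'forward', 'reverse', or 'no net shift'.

Q₀ = 268.2 vs Keq = 118.5 ⇒ Q>K, reverse
Step 1:
                    E           X           D           G
  Initial      0.8272     0.06053      0.4291      0.2672
  Change     0.005608     0.01683    -0.01122   -0.005608
  Equil        0.8328     0.07736      0.4179      0.2616
  solve Keq expr → x = -0.005608; check Q = 118.5
Then add 0.1468 M of D.
Step 2:
                    E           X           D           G
  Initial      0.8328     0.07736      0.5647      0.2616
  Change     0.005086     0.01526    -0.01017   -0.005086
  Equil        0.8379     0.09261      0.5545      0.2565
  solve Keq expr → x = -0.005086; check Q = 118.5
Then change container volume by factor 0.5 (V_new/V_old).
Step 3:
                    E           X           D           G
  Initial       1.676      0.1852       1.109       0.513
  Change     -0.01157    -0.03471     0.02314     0.01157
  Equil         1.664      0.1505       1.132      0.5246
  solve Keq expr → x = 0.01157; check Q = 118.5

Direction: forward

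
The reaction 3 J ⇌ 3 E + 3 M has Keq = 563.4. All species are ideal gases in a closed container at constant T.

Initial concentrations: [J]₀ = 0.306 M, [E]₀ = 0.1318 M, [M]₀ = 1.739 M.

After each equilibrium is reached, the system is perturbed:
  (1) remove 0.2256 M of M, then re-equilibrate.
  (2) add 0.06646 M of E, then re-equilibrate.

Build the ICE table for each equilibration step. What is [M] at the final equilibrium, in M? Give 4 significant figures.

[M]_eq = 1.732 M

Q₀ = 0.4202 vs Keq = 563.4 ⇒ Q<K, forward
Step 1:
                   J          E          M
  Initial      0.306     0.1318      1.739
  Change      -0.222      0.222      0.222
  Equil        0.084     0.3538      1.961
  solve Keq expr → x = 0.074; check Q = 563.4
Then remove 0.2256 M of M.
Step 2:
                   J          E          M
  Initial      0.084     0.3538      1.735
  Change   -0.007707   0.007707   0.007707
  Equil       0.0763     0.3615      1.743
  solve Keq expr → x = 0.002569; check Q = 563.4
Then add 0.06646 M of E.
Step 3:
                   J          E          M
  Initial     0.0763      0.428      1.743
  Change     0.01112   -0.01112   -0.01112
  Equil      0.08741     0.4168      1.732
  solve Keq expr → x = -0.003706; check Q = 563.4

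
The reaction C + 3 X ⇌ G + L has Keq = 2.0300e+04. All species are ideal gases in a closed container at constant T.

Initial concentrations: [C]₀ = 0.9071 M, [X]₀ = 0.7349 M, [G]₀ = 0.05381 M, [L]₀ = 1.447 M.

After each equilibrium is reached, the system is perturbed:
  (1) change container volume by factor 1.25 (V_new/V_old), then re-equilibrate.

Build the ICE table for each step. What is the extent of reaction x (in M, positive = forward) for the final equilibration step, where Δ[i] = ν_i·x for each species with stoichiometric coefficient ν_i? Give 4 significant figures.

x = -0.001372 M

Q₀ = 0.2163 vs Keq = 2.0300e+04 ⇒ Q<K, forward
Step 1:
                  C         X         G         L
  init       0.9071    0.7349   0.05381     1.447
  Δ          -0.234   -0.7021     0.234     0.234
  eq         0.6731   0.03284    0.2878     1.681
  solve Keq expr → x = 0.234; check Q = 2.0300e+04
Then change container volume by factor 1.25 (V_new/V_old).
Step 2:
                  C         X         G         L
  init       0.5385   0.02627    0.2303     1.345
  Δ        0.001372  0.004117 -0.001372 -0.001372
  eq         0.5398   0.03039    0.2289     1.343
  solve Keq expr → x = -0.001372; check Q = 2.0300e+04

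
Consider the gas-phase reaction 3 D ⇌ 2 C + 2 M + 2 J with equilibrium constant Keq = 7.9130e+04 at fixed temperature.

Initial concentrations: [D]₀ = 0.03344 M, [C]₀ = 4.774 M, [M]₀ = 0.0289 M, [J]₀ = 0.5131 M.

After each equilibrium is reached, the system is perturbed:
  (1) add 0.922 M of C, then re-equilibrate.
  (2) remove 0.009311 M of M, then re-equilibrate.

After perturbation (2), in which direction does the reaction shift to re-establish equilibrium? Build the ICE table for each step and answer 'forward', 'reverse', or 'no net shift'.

Direction: forward

Q₀ = 134 vs Keq = 7.9130e+04 ⇒ Q<K, forward
Step 1:
                   D          C          M          J
  Initial    0.03344      4.774     0.0289     0.5131
  Change    -0.02775     0.0185     0.0185     0.0185
  Equil     0.005691      4.792     0.0474     0.5316
  solve Keq expr → x = 0.00925; check Q = 7.9130e+04
Then add 0.922 M of C.
Step 2:
                   D          C          M          J
  Initial   0.005691      5.714     0.0474     0.5316
  Change  6.6447e-04 -4.4298e-04 -4.4298e-04 -4.4298e-04
  Equil     0.006355      5.714    0.04696     0.5312
  solve Keq expr → x = -2.2149e-04; check Q = 7.9130e+04
Then remove 0.009311 M of M.
Step 3:
                   D          C          M          J
  Initial   0.006355      5.714    0.03765     0.5312
  Change  -8.1395e-04 5.4263e-04 5.4263e-04 5.4263e-04
  Equil     0.005541      5.715    0.03819     0.5317
  solve Keq expr → x = 2.7132e-04; check Q = 7.9130e+04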